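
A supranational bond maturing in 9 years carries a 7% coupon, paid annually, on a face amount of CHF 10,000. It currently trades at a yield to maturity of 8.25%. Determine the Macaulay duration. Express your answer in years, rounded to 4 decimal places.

Periodic yield y = 0.0825. Discount each cash flow and weight by its year:
  t   CF        PV=CF/(1+0.0825)^t    t·PV
  1       700.00       646.6513       646.6513
  2       700.00       597.3684     1,194.7368
  3       700.00       551.8415     1,655.5244
  4       700.00       509.7843     2,039.1370
  5       700.00       470.9323     2,354.6617
  6       700.00       435.0414     2,610.2485
  7       700.00       401.8858     2,813.2009
  8       700.00       371.2571     2,970.0570
  9    10,700.00     5,242.4299    47,181.8692
  Σ                  9,227.1920    63,466.0867
Price P = Σ PV = 9,227.1920.
Macaulay duration = Σ(t·PV) / P = 63,466.0867 / 9,227.1920 = 6.87816 years.

6.8782 years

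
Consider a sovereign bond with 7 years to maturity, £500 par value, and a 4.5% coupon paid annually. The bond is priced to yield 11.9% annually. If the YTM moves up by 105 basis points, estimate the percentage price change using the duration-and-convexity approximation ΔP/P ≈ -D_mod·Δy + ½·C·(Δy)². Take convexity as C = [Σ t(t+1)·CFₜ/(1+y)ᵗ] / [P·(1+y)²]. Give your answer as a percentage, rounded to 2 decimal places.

With y = 0.119:
  t   CF        PV=CF/(1+0.119)^t    t·PV        t(t+1)·PV
  1        22.50        20.1072        20.1072          40.2145
  2        22.50        17.9689        35.9379         107.8136
  3        22.50        16.0580        48.1741         192.6964
  4        22.50        14.3503        57.4014         287.0068
  5        22.50        12.8243        64.1213         384.7276
  6        22.50        11.4605        68.7628         481.3393
  7       522.50       237.8350     1,664.8447      13,318.7576
  Σ                    330.6042     1,959.3493      14,812.5557
P = 330.6042; D_Mac = 5.92657 yrs; D_mod = 5.29631 yrs; C = 35.78174.
Duration effect: -5.29631 × (+0.0105) = -0.055611
Convexity effect: 0.5 × 35.78174 × (0.0105)² = +0.0019725
ΔP/P ≈ -0.055611 + 0.0019725 = -0.053639 = -5.3639%.

-5.36%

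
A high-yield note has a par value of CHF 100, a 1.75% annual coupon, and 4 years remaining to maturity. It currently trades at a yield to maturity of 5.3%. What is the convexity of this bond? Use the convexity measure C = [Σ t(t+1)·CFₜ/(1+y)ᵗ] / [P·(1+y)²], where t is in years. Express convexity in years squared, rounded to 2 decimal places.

With y = 0.053:
  t   CF        PV=CF/(1+0.053)^t    t·PV        t(t+1)·PV
  1         1.75         1.6619         1.6619           3.3238
  2         1.75         1.5783         3.1565           9.4696
  3         1.75         1.4988         4.4965          17.9860
  4       101.75        82.7601       331.0403       1,655.2017
  Σ                     87.4991       340.3553       1,685.9812
P = 87.4991.
Convexity = Σ t(t+1)·PV / [P·(1+y)²] = 1,685.9812 / (87.4991 × 1.108809) = 17.37770.

17.38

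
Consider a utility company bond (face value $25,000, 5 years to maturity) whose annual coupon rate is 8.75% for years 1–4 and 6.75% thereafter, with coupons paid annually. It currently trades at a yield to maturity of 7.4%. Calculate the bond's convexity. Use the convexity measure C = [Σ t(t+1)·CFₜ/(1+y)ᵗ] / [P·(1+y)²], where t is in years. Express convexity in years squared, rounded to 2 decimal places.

20.98

With y = 0.074:
  t   CF        PV=CF/(1+0.074)^t    t·PV        t(t+1)·PV
  1     2,187.50     2,036.7784     2,036.7784       4,073.5568
  2     2,187.50     1,896.4417     3,792.8834      11,378.6503
  3     2,187.50     1,765.7744     5,297.3232      21,189.2929
  4     2,187.50     1,644.1102     6,576.4410      32,882.2049
  5    26,687.50    18,676.1127    93,380.5634     560,283.3804
  Σ                 26,019.2174   111,083.9894     629,807.0853
P = 26,019.2174.
Convexity = Σ t(t+1)·PV / [P·(1+y)²] = 629,807.0853 / (26,019.2174 × 1.153476) = 20.98480.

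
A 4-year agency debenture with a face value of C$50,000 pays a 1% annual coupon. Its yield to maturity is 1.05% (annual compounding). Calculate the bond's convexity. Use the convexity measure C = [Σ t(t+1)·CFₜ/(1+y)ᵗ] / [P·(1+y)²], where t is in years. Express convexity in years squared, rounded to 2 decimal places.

With y = 0.0105:
  t   CF        PV=CF/(1+0.0105)^t    t·PV        t(t+1)·PV
  1       500.00       494.8046       494.8046         989.6091
  2       500.00       489.6631       979.3262       2,937.9785
  3       500.00       484.5751     1,453.7252       5,814.9006
  4    50,500.00    48,433.5282   193,734.1127     968,670.5635
  Σ                 49,902.5709   196,661.9686     978,413.0518
P = 49,902.5709.
Convexity = Σ t(t+1)·PV / [P·(1+y)²] = 978,413.0518 / (49,902.5709 × 1.021110) = 19.20113.

19.20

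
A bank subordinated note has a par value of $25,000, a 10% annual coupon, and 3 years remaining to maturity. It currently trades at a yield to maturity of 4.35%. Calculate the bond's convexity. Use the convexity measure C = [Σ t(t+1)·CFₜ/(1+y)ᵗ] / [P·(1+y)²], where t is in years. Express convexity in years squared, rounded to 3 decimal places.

With y = 0.0435:
  t   CF        PV=CF/(1+0.0435)^t    t·PV        t(t+1)·PV
  1     2,500.00     2,395.7834     2,395.7834       4,791.5668
  2     2,500.00     2,295.9113     4,591.8226      13,775.4677
  3    27,500.00    24,202.2272    72,606.6816     290,426.7264
  Σ                 28,893.9219    79,594.2876     308,993.7609
P = 28,893.9219.
Convexity = Σ t(t+1)·PV / [P·(1+y)²] = 308,993.7609 / (28,893.9219 × 1.088892) = 9.82106.

9.821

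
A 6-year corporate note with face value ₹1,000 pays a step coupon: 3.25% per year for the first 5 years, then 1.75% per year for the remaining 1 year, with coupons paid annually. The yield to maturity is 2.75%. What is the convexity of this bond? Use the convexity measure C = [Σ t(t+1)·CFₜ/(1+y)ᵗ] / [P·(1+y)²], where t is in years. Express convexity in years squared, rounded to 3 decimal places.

With y = 0.0275:
  t   CF        PV=CF/(1+0.0275)^t    t·PV        t(t+1)·PV
  1        32.50        31.6302        31.6302          63.2603
  2        32.50        30.7836        61.5672         184.7017
  3        32.50        29.9597        89.8792         359.5167
  4        32.50        29.1579       116.6315         583.1577
  5        32.50        28.3775       141.8875         851.3251
  6     1,017.50       864.6561     5,187.9369      36,315.5583
  Σ                  1,014.5651     5,629.5326      38,357.5200
P = 1,014.5651.
Convexity = Σ t(t+1)·PV / [P·(1+y)²] = 38,357.5200 / (1,014.5651 × 1.055756) = 35.81022.

35.810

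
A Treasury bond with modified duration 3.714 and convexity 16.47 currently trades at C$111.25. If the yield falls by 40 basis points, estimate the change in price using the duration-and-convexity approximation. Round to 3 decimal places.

Duration effect: -D_mod·Δy = -3.714 × (-0.004) = +0.014856
Convexity effect: ½·C·(Δy)² = 0.5 × 16.47 × (-0.004)² = +0.00013176
ΔP/P ≈ +0.014856 + 0.00013176 = +0.01498776
ΔP ≈ 111.25 × (+0.01498776) = +1.6673883.

+C$1.667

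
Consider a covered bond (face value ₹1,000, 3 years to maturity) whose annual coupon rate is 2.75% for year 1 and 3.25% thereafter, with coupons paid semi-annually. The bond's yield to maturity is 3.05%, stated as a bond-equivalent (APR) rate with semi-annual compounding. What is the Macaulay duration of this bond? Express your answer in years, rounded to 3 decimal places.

Periodic yield y = 0.01525. Discount each cash flow and weight by its period:
  t   CF        PV=CF/(1+0.01525)^t    t·PV
  1        13.75        13.5435        13.5435
  2        13.75        13.3400        26.6801
  3        16.25        15.5287        46.5860
  4        16.25        15.2954        61.1817
  5        16.25        15.0657        75.3283
  6     1,016.25       928.0312     5,568.1871
  Σ                  1,000.8044     5,791.5067
Price P = Σ PV = 1,000.8044.
Macaulay duration = Σ(t·PV) / P = 5,791.5067 / 1,000.8044 = 5.78685 half-year periods.
In years: 5.78685 / 2 = 2.89343 years.

2.893 years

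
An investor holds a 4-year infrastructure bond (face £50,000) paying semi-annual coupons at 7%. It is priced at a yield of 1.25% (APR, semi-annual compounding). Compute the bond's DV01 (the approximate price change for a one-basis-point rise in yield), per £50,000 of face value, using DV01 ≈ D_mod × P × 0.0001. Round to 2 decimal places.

£21.93

Periodic yield y = 0.00625.
  t   CF        PV=CF/(1+0.00625)^t    t·PV
  1     1,750.00     1,739.1304     1,739.1304
  2     1,750.00     1,728.3284     3,456.6568
  3     1,750.00     1,717.5934     5,152.7803
  4     1,750.00     1,706.9251     6,827.7006
  5     1,750.00     1,696.3231     8,481.6156
  6     1,750.00     1,685.7870    10,114.7217
  7     1,750.00     1,675.3162    11,727.2136
  8    51,750.00    49,233.7830   393,870.2640
  Σ                 61,183.1867   441,370.0829
P = 61,183.1867; D_Mac = 7.21391 half-year periods = 3.60696 yrs; D_mod = 3.58455 yrs.
DV01 ≈ 3.58455 × 61,183.1867 × 0.0001 = 21.931433.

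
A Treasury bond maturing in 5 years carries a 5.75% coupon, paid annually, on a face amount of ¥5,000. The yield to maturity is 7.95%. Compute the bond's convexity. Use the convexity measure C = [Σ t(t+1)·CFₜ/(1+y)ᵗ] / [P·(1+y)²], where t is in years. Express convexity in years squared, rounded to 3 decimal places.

22.054

With y = 0.0795:
  t   CF        PV=CF/(1+0.0795)^t    t·PV        t(t+1)·PV
  1       287.50       266.3270       266.3270         532.6540
  2       287.50       246.7133       493.4266       1,480.2798
  3       287.50       228.5440       685.6321       2,742.5285
  4       287.50       211.7129       846.8515       4,234.2574
  5     5,287.50     3,606.9253    18,034.6265     108,207.7587
  Σ                  4,560.2225    20,326.8637     117,197.4785
P = 4,560.2225.
Convexity = Σ t(t+1)·PV / [P·(1+y)²] = 117,197.4785 / (4,560.2225 × 1.165320) = 22.05398.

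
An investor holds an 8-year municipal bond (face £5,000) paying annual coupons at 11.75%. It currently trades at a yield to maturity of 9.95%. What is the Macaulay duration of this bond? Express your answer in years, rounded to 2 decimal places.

Periodic yield y = 0.0995. Discount each cash flow and weight by its year:
  t   CF        PV=CF/(1+0.0995)^t    t·PV
  1       587.50       534.3338       534.3338
  2       587.50       485.9789       971.9578
  3       587.50       441.9999     1,325.9997
  4       587.50       402.0008     1,608.0033
  5       587.50       365.6215     1,828.1074
  6       587.50       332.5343     1,995.2059
  7       587.50       302.4414     2,117.0898
  8     5,587.50     2,616.1080    20,928.8639
  Σ                  5,481.0186    31,309.5615
Price P = Σ PV = 5,481.0186.
Macaulay duration = Σ(t·PV) / P = 31,309.5615 / 5,481.0186 = 5.71236 years.

5.71 years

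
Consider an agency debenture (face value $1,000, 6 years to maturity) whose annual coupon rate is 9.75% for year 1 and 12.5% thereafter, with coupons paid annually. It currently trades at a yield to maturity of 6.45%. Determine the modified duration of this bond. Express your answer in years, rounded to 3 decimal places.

Periodic yield y = 0.0645. First find Macaulay duration:
  t   CF        PV=CF/(1+0.0645)^t    t·PV
  1        97.50        91.5923        91.5923
  2       125.00       110.3110       220.6219
  3       125.00       103.6270       310.8811
  4       125.00        97.3481       389.3923
  5       125.00        91.4496       457.2479
  6     1,125.00       773.1763     4,639.0577
  Σ                  1,267.5042     6,108.7932
P = 1,267.5042; Macaulay duration = 6,108.7932 / 1,267.5042 = 4.81954 years.
Modified duration = D_Mac / (1 + y) = 4.81954 / 1.0645 = 4.52752 years.

4.528 years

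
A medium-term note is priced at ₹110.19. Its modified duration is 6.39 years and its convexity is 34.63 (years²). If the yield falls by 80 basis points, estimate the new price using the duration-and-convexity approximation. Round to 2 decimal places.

Duration effect: -D_mod·Δy = -6.39 × (-0.008) = +0.051120
Convexity effect: ½·C·(Δy)² = 0.5 × 34.63 × (-0.008)² = +0.00110816
ΔP/P ≈ +0.051120 + 0.00110816 = +0.05222816
New price ≈ 110.19 × (1 + 0.05222816) = 115.9450209504.

₹115.95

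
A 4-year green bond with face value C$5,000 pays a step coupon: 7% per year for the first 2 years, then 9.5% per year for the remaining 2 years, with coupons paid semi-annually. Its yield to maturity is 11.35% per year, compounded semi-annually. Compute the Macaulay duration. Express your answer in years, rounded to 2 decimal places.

Periodic yield y = 0.05675. Discount each cash flow and weight by its period:
  t   CF        PV=CF/(1+0.05675)^t    t·PV
  1       175.00       165.6021       165.6021
  2       175.00       156.7089       313.4177
  3       175.00       148.2932       444.8796
  4       175.00       140.3295       561.3181
  5       237.50       180.2197       901.0986
  6       237.50       170.5415     1,023.2490
  7       237.50       161.3830     1,129.6811
  8     5,237.50     3,367.7976    26,942.3809
  Σ                  4,490.8755    31,481.6271
Price P = Σ PV = 4,490.8755.
Macaulay duration = Σ(t·PV) / P = 31,481.6271 / 4,490.8755 = 7.01013 half-year periods.
In years: 7.01013 / 2 = 3.50507 years.

3.51 years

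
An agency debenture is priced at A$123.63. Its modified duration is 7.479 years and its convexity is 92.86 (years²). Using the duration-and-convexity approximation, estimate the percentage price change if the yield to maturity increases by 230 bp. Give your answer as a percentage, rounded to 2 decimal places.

-14.75%

Duration effect: -D_mod·Δy = -7.479 × (+0.023) = -0.172017
Convexity effect: ½·C·(Δy)² = 0.5 × 92.86 × (0.023)² = +0.02456147
ΔP/P ≈ -0.172017 + 0.02456147 = -0.14745553
= -14.745553%.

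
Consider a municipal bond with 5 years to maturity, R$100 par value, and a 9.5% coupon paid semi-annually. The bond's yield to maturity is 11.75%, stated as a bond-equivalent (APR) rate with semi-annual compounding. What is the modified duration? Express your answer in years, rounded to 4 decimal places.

3.8224 years

Periodic yield y = 0.05875. First find Macaulay duration:
  t   CF        PV=CF/(1+0.05875)^t    t·PV
  1         4.75         4.4864         4.4864
  2         4.75         4.2375         8.4749
  3         4.75         4.0023        12.0070
  4         4.75         3.7802        15.1210
  5         4.75         3.5705        17.8524
  6         4.75         3.3724        20.2341
  7         4.75         3.1852        22.2966
  8         4.75         3.0085        24.0678
  9         4.75         2.8415        25.5738
  10      104.75        59.1861       591.8611
  Σ                     91.6706       741.9751
P = 91.6706; Macaulay duration = 741.9751 / 91.6706 = 8.09392 half-year periods = 4.04696 years.
Modified duration = D_Mac / (1 + y) = 4.04696 / 1.05875 = 3.82240 years.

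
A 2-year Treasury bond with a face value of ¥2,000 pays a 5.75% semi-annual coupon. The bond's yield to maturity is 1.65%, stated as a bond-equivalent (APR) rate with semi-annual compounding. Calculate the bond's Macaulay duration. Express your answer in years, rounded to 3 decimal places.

Periodic yield y = 0.00825. Discount each cash flow and weight by its period:
  t   CF        PV=CF/(1+0.00825)^t    t·PV
  1        57.50        57.0295        57.0295
  2        57.50        56.5629       113.1257
  3        57.50        56.1000       168.3001
  4     2,057.50     1,990.9801     7,963.9204
  Σ                  2,160.6725     8,302.3758
Price P = Σ PV = 2,160.6725.
Macaulay duration = Σ(t·PV) / P = 8,302.3758 / 2,160.6725 = 3.84250 half-year periods.
In years: 3.84250 / 2 = 1.92125 years.

1.921 years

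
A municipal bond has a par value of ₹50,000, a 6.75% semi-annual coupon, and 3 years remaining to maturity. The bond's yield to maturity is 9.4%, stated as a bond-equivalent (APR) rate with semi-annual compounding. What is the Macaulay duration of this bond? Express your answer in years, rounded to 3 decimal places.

2.756 years

Periodic yield y = 0.047. Discount each cash flow and weight by its period:
  t   CF        PV=CF/(1+0.047)^t    t·PV
  1     1,687.50     1,611.7479     1,611.7479
  2     1,687.50     1,539.3962     3,078.7925
  3     1,687.50     1,470.2925     4,410.8774
  4     1,687.50     1,404.2908     5,617.1633
  5     1,687.50     1,341.2520     6,706.2599
  6    51,687.50    39,237.8712   235,427.2270
  Σ                 46,604.8505   256,852.0678
Price P = Σ PV = 46,604.8505.
Macaulay duration = Σ(t·PV) / P = 256,852.0678 / 46,604.8505 = 5.51127 half-year periods.
In years: 5.51127 / 2 = 2.75564 years.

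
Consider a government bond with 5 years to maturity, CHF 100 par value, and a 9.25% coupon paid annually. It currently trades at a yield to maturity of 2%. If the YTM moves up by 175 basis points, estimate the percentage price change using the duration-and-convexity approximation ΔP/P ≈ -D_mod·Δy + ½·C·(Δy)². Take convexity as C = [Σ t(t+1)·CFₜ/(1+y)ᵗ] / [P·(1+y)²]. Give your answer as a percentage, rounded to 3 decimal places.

-7.078%

With y = 0.02:
  t   CF        PV=CF/(1+0.02)^t    t·PV        t(t+1)·PV
  1         9.25         9.0686         9.0686          18.1373
  2         9.25         8.8908        17.7816          53.3449
  3         9.25         8.7165        26.1494         104.5978
  4         9.25         8.5456        34.1823         170.9114
  5       109.25        98.9511       494.7555       2,968.5327
  Σ                    134.1726       581.9374       3,315.5240
P = 134.1726; D_Mac = 4.33723 yrs; D_mod = 4.25219 yrs; C = 23.75134.
Duration effect: -4.25219 × (+0.0175) = -0.074413
Convexity effect: 0.5 × 23.75134 × (0.0175)² = +0.0036369
ΔP/P ≈ -0.074413 + 0.0036369 = -0.070776 = -7.0776%.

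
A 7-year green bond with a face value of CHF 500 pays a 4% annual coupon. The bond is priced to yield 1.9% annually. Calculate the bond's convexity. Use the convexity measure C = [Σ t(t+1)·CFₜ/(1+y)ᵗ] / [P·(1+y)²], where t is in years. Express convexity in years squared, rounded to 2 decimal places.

With y = 0.019:
  t   CF        PV=CF/(1+0.019)^t    t·PV        t(t+1)·PV
  1        20.00        19.6271        19.6271          39.2542
  2        20.00        19.2611        38.5222         115.5667
  3        20.00        18.9020        56.7060         226.8238
  4        20.00        18.5495        74.1982         370.9909
  5        20.00        18.2037        91.0184         546.1103
  6        20.00        17.8643       107.1855         750.2987
  7       520.00       455.8102     3,190.6715      25,525.3721
  Σ                    568.2179     3,577.9289      27,574.4167
P = 568.2179.
Convexity = Σ t(t+1)·PV / [P·(1+y)²] = 27,574.4167 / (568.2179 × 1.038361) = 46.73509.

46.74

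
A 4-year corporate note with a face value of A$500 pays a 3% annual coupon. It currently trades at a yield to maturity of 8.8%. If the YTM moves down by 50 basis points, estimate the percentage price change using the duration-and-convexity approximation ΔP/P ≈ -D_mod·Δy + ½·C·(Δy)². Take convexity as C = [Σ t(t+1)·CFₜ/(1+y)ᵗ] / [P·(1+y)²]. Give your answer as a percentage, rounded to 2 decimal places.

With y = 0.088:
  t   CF        PV=CF/(1+0.088)^t    t·PV        t(t+1)·PV
  1        15.00        13.7868        13.7868          27.5735
  2        15.00        12.6717        25.3433          76.0300
  3        15.00        11.6467        34.9402         139.7609
  4       515.00       367.5290     1,470.1161       7,350.5806
  Σ                    405.6342     1,544.1864       7,593.9450
P = 405.6342; D_Mac = 3.80684 yrs; D_mod = 3.49894 yrs; C = 15.81521.
Duration effect: -3.49894 × (-0.005) = +0.017495
Convexity effect: 0.5 × 15.81521 × (-0.005)² = +0.0001977
ΔP/P ≈ +0.017495 + 0.0001977 = +0.017692 = +1.7692%.

+1.77%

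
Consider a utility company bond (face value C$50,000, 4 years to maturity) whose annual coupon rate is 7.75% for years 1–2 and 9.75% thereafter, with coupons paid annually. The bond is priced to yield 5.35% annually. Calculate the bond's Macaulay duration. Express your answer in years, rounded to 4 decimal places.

3.6030 years

Periodic yield y = 0.0535. Discount each cash flow and weight by its year:
  t   CF        PV=CF/(1+0.0535)^t    t·PV
  1     3,875.00     3,678.2155     3,678.2155
  2     3,875.00     3,491.4243     6,982.8485
  3     4,875.00     4,169.3754    12,508.1262
  4    54,875.00    44,548.8373   178,195.3491
  Σ                 55,887.8524   201,364.5394
Price P = Σ PV = 55,887.8524.
Macaulay duration = Σ(t·PV) / P = 201,364.5394 / 55,887.8524 = 3.60301 years.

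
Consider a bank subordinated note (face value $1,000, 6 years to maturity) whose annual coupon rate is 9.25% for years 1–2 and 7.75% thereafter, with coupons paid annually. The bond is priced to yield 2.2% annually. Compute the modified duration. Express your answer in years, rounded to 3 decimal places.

4.967 years

Periodic yield y = 0.022. First find Macaulay duration:
  t   CF        PV=CF/(1+0.022)^t    t·PV
  1        92.50        90.5088        90.5088
  2        92.50        88.5605       177.1210
  3        77.50        72.6021       217.8062
  4        77.50        71.0392       284.1568
  5        77.50        69.5100       347.5499
  6     1,077.50       945.6097     5,673.6580
  Σ                  1,337.8302     6,790.8008
P = 1,337.8302; Macaulay duration = 6,790.8008 / 1,337.8302 = 5.07598 years.
Modified duration = D_Mac / (1 + y) = 5.07598 / 1.022 = 4.96671 years.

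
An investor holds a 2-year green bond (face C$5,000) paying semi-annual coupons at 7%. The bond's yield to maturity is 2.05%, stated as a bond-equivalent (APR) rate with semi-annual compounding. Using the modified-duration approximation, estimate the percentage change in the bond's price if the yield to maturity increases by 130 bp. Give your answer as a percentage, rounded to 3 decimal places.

-2.452%

Periodic yield y = 0.01025. Modified duration first:
  t   CF        PV=CF/(1+0.01025)^t    t·PV
  1       175.00       173.2244       173.2244
  2       175.00       171.4669       342.9338
  3       175.00       169.7272       509.1816
  4     5,175.00     4,968.1525    19,872.6100
  Σ                  5,482.5711    20,897.9499
P = 5,482.5711; D_Mac = 3.81171 half-year periods = 1.90585 yrs; D_mod = 1.90585/(1+0.01025) = 1.88652 yrs.
ΔP/P ≈ -D_mod · Δy = -1.88652 × (+0.013) = -0.024525 = -2.4525%.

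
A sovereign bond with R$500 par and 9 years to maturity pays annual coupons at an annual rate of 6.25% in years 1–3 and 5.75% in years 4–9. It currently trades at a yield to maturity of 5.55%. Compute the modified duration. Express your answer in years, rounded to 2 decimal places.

Periodic yield y = 0.0555. First find Macaulay duration:
  t   CF        PV=CF/(1+0.0555)^t    t·PV
  1        31.25        29.6068        29.6068
  2        31.25        28.0500        56.1001
  3        31.25        26.5751        79.7254
  4        28.75        23.1635        92.6542
  5        28.75        21.9456       109.7278
  6        28.75        20.7916       124.7497
  7        28.75        19.6984       137.8886
  8        28.75        18.6626       149.3007
  9       528.75       325.1818     2,926.6363
  Σ                    513.6755     3,706.3895
P = 513.6755; Macaulay duration = 3,706.3895 / 513.6755 = 7.21543 years.
Modified duration = D_Mac / (1 + y) = 7.21543 / 1.0555 = 6.83603 years.

6.84 years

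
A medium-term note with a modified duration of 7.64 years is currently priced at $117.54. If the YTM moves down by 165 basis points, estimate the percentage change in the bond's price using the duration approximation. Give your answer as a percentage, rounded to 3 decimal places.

Duration approximation: ΔP/P ≈ -D_mod · Δy = -7.64 × (-0.0165) = +0.126060.
As a percentage: +12.6060%.

+12.606%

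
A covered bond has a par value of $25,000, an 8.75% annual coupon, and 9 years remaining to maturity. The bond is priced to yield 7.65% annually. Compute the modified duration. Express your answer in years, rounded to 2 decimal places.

Periodic yield y = 0.0765. First find Macaulay duration:
  t   CF        PV=CF/(1+0.0765)^t    t·PV
  1     2,187.50     2,032.0483     2,032.0483
  2     2,187.50     1,887.6436     3,775.2871
  3     2,187.50     1,753.5008     5,260.5023
  4     2,187.50     1,628.8906     6,515.5625
  5     2,187.50     1,513.1357     7,565.6787
  6     2,187.50     1,405.6068     8,433.6409
  7     2,187.50     1,305.7193     9,140.0351
  8     2,187.50     1,212.9301     9,703.4411
  9    27,187.50    14,003.7054   126,033.3489
  Σ                 26,743.1807   178,459.5450
P = 26,743.1807; Macaulay duration = 178,459.5450 / 26,743.1807 = 6.67309 years.
Modified duration = D_Mac / (1 + y) = 6.67309 / 1.0765 = 6.19887 years.

6.20 years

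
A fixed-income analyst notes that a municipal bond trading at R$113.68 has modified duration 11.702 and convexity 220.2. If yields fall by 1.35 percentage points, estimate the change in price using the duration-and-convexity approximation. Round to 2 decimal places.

Duration effect: -D_mod·Δy = -11.702 × (-0.0135) = +0.157977
Convexity effect: ½·C·(Δy)² = 0.5 × 220.2 × (-0.0135)² = +0.020065725
ΔP/P ≈ +0.157977 + 0.020065725 = +0.178042725
ΔP ≈ 113.68 × (+0.178042725) = +20.239896978.

+R$20.24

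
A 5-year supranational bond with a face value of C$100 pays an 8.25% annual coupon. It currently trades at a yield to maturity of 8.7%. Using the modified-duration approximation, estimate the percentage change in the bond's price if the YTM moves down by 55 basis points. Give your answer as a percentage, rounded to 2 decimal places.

Periodic yield y = 0.087. Modified duration first:
  t   CF        PV=CF/(1+0.087)^t    t·PV
  1         8.25         7.5897         7.5897
  2         8.25         6.9822        13.9645
  3         8.25         6.4234        19.2702
  4         8.25         5.9093        23.6372
  5       108.25        71.3313       356.6565
  Σ                     98.2359       421.1181
P = 98.2359; D_Mac = 4.28680 yrs; D_mod = 4.28680/(1+0.087) = 3.94370 yrs.
ΔP/P ≈ -D_mod · Δy = -3.94370 × (-0.0055) = +0.021690 = +2.1690%.

+2.17%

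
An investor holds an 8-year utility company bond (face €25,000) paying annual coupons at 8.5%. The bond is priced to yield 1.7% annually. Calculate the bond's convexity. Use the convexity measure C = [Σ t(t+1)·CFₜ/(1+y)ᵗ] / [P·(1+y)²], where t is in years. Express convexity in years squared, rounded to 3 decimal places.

52.232

With y = 0.017:
  t   CF        PV=CF/(1+0.017)^t    t·PV        t(t+1)·PV
  1     2,125.00     2,089.4789     2,089.4789       4,178.9577
  2     2,125.00     2,054.5515     4,109.1030      12,327.3089
  3     2,125.00     2,020.2079     6,060.6238      24,242.4954
  4     2,125.00     1,986.4385     7,945.7540      39,728.7699
  5     2,125.00     1,953.2335     9,766.1676      58,597.0057
  6     2,125.00     1,920.5836    11,523.5016      80,664.5113
  7     2,125.00     1,888.4795    13,219.3562     105,754.8494
  8    27,125.00    23,702.9349   189,623.4791   1,706,611.3118
  Σ                 37,615.9083   244,337.4642   2,032,105.2101
P = 37,615.9083.
Convexity = Σ t(t+1)·PV / [P·(1+y)²] = 2,032,105.2101 / (37,615.9083 × 1.034289) = 52.23153.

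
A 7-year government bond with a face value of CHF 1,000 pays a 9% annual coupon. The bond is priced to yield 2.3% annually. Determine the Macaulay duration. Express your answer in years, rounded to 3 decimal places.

5.754 years

Periodic yield y = 0.023. Discount each cash flow and weight by its year:
  t   CF        PV=CF/(1+0.023)^t    t·PV
  1        90.00        87.9765        87.9765
  2        90.00        85.9986       171.9971
  3        90.00        84.0651       252.1952
  4        90.00        82.1750       328.7002
  5        90.00        80.3275       401.6376
  6        90.00        78.5215       471.1291
  7     1,090.00       929.6020     6,507.2142
  Σ                  1,428.6663     8,220.8500
Price P = Σ PV = 1,428.6663.
Macaulay duration = Σ(t·PV) / P = 8,220.8500 / 1,428.6663 = 5.75421 years.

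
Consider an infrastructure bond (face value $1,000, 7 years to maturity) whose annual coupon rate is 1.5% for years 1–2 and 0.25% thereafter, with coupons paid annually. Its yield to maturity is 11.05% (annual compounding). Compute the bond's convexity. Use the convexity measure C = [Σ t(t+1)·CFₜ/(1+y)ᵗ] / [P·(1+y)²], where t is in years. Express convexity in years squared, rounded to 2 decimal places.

With y = 0.1105:
  t   CF        PV=CF/(1+0.1105)^t    t·PV        t(t+1)·PV
  1        15.00        13.5074        13.5074          27.0149
  2        15.00        12.1634        24.3268          72.9803
  3         2.50         1.8255         5.4765          21.9061
  4         2.50         1.6439         6.5755          32.8773
  5         2.50         1.4803         7.4015          44.4087
  6         2.50         1.3330         7.9980          55.9858
  7     1,002.50       481.3428     3,369.3993      26,955.1944
  Σ                    513.2962     3,434.6849      27,210.3674
P = 513.2962.
Convexity = Σ t(t+1)·PV / [P·(1+y)²] = 27,210.3674 / (513.2962 × 1.233210) = 42.98622.

42.99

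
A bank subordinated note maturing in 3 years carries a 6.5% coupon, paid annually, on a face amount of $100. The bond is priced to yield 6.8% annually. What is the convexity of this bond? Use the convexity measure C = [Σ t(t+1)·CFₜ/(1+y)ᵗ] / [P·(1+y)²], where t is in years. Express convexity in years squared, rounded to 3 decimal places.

9.681

With y = 0.068:
  t   CF        PV=CF/(1+0.068)^t    t·PV        t(t+1)·PV
  1         6.50         6.0861         6.0861          12.1723
  2         6.50         5.6986        11.3973          34.1918
  3       106.50        87.4250       262.2751       1,049.1005
  Σ                     99.2098       279.7585       1,095.4646
P = 99.2098.
Convexity = Σ t(t+1)·PV / [P·(1+y)²] = 1,095.4646 / (99.2098 × 1.140624) = 9.68058.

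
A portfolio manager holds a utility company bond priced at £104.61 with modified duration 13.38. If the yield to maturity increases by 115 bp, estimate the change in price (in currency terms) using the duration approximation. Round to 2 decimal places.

Duration approximation: ΔP/P ≈ -D_mod · Δy = -13.38 × (+0.0115) = -0.153870.
ΔP ≈ 104.61 × (-0.153870) = -16.0963407.

-£16.10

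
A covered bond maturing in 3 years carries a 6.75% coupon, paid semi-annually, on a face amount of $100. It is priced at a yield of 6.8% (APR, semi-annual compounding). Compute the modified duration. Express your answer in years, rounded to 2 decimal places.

2.67 years

Periodic yield y = 0.034. First find Macaulay duration:
  t   CF        PV=CF/(1+0.034)^t    t·PV
  1        3.375         3.2640         3.2640
  2        3.375         3.1567         6.3134
  3        3.375         3.0529         9.1587
  4        3.375         2.9525        11.8100
  5        3.375         2.8554        14.2771
  6      103.375        84.5848       507.5088
  Σ                     99.8663       552.3320
P = 99.8663; Macaulay duration = 552.3320 / 99.8663 = 5.53071 half-year periods = 2.76536 years.
Modified duration = D_Mac / (1 + y) = 2.76536 / 1.034 = 2.67443 years.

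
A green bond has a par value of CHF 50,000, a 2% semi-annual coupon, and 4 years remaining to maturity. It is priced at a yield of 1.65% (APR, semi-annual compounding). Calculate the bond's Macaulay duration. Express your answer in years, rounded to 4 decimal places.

Periodic yield y = 0.00825. Discount each cash flow and weight by its period:
  t   CF        PV=CF/(1+0.00825)^t    t·PV
  1       500.00       495.9088       495.9088
  2       500.00       491.8510       983.7020
  3       500.00       487.8264     1,463.4792
  4       500.00       483.8348     1,935.3391
  5       500.00       479.8758     2,399.3790
  6       500.00       475.9492     2,855.6953
  7       500.00       472.0548     3,304.3834
  8    50,500.00    47,287.4105   378,299.2843
  Σ                 50,674.7113   391,737.1711
Price P = Σ PV = 50,674.7113.
Macaulay duration = Σ(t·PV) / P = 391,737.1711 / 50,674.7113 = 7.73043 half-year periods.
In years: 7.73043 / 2 = 3.86521 years.

3.8652 years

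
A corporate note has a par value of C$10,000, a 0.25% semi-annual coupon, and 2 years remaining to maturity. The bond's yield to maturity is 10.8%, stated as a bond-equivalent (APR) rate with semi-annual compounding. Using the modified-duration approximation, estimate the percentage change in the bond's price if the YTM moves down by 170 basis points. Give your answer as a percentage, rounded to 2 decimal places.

+3.22%

Periodic yield y = 0.054. Modified duration first:
  t   CF        PV=CF/(1+0.054)^t    t·PV
  1        12.50        11.8596        11.8596
  2        12.50        11.2520        22.5040
  3        12.50        10.6755        32.0265
  4    10,012.50     8,112.9740    32,451.8961
  Σ                  8,146.7611    32,518.2861
P = 8,146.7611; D_Mac = 3.99156 half-year periods = 1.99578 yrs; D_mod = 1.99578/(1+0.054) = 1.89353 yrs.
ΔP/P ≈ -D_mod · Δy = -1.89353 × (-0.017) = +0.032190 = +3.2190%.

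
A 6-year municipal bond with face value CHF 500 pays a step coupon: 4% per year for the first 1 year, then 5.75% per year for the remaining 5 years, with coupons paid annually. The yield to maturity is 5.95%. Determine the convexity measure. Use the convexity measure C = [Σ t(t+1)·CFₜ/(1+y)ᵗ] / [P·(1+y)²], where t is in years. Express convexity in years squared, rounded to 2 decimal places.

With y = 0.0595:
  t   CF        PV=CF/(1+0.0595)^t    t·PV        t(t+1)·PV
  1        20.00        18.8768        18.8768          37.7537
  2        28.75        25.6116        51.2231         153.6693
  3        28.75        24.1732        72.5197         290.0789
  4        28.75        22.8157        91.2628         456.3142
  5        28.75        21.5344       107.6721         646.0324
  6       528.75       373.8046     2,242.8275      15,699.7922
  Σ                    486.8163     2,584.3820      17,283.6408
P = 486.8163.
Convexity = Σ t(t+1)·PV / [P·(1+y)²] = 17,283.6408 / (486.8163 × 1.122540) = 31.62774.

31.63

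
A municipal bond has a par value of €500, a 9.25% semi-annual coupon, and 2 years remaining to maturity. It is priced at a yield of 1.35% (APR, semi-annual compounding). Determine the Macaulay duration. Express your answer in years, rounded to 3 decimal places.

1.881 years

Periodic yield y = 0.00675. Discount each cash flow and weight by its period:
  t   CF        PV=CF/(1+0.00675)^t    t·PV
  1       23.125        22.9700        22.9700
  2       23.125        22.8159        45.6319
  3       23.125        22.6630        67.9889
  4      523.125       509.2358     2,036.9432
  Σ                    577.6847     2,173.5339
Price P = Σ PV = 577.6847.
Macaulay duration = Σ(t·PV) / P = 2,173.5339 / 577.6847 = 3.76249 half-year periods.
In years: 3.76249 / 2 = 1.88125 years.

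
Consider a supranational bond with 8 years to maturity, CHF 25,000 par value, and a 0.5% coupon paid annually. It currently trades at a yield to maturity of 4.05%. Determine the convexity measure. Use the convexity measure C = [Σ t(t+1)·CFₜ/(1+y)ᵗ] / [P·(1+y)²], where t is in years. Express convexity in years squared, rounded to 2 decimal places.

With y = 0.0405:
  t   CF        PV=CF/(1+0.0405)^t    t·PV        t(t+1)·PV
  1       125.00       120.1346       120.1346         240.2691
  2       125.00       115.4585       230.9170         692.7509
  3       125.00       110.9644       332.8933       1,331.5731
  4       125.00       106.6453       426.5812       2,132.9058
  5       125.00       102.4943       512.4714       3,074.8281
  6       125.00        98.5048       591.0290       4,137.2027
  7       125.00        94.6707       662.6946       5,301.5572
  8    25,125.00    18,288.1340   146,305.0716   1,316,745.6445
  Σ                 19,037.0065   149,181.7925   1,333,656.7313
P = 19,037.0065.
Convexity = Σ t(t+1)·PV / [P·(1+y)²] = 1,333,656.7313 / (19,037.0065 × 1.082640) = 64.70849.

64.71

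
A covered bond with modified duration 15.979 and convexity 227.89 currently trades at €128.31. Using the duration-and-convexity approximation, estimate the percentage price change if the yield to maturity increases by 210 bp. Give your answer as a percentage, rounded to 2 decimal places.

Duration effect: -D_mod·Δy = -15.979 × (+0.021) = -0.335559
Convexity effect: ½·C·(Δy)² = 0.5 × 227.89 × (0.021)² = +0.050249745
ΔP/P ≈ -0.335559 + 0.050249745 = -0.285309255
= -28.5309255%.

-28.53%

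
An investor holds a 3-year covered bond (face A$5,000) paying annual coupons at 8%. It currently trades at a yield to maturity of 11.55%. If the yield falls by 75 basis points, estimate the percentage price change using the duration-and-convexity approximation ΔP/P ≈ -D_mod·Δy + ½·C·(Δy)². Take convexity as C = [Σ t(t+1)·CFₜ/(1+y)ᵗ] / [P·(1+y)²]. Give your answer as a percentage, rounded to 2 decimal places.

+1.89%

With y = 0.1155:
  t   CF        PV=CF/(1+0.1155)^t    t·PV        t(t+1)·PV
  1       400.00       358.5836       358.5836         717.1672
  2       400.00       321.4555       642.9110       1,928.7329
  3     5,400.00     3,890.3174    11,670.9522      46,683.8088
  Σ                  4,570.3565    12,672.4468      49,329.7089
P = 4,570.3565; D_Mac = 2.77275 yrs; D_mod = 2.48565 yrs; C = 8.67400.
Duration effect: -2.48565 × (-0.0075) = +0.018642
Convexity effect: 0.5 × 8.67400 × (-0.0075)² = +0.0002440
ΔP/P ≈ +0.018642 + 0.0002440 = +0.018886 = +1.8886%.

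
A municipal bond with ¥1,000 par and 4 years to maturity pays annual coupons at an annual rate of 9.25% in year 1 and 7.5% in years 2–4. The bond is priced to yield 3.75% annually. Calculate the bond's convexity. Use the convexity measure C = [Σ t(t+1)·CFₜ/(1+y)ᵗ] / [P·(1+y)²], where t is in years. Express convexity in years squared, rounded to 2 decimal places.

With y = 0.0375:
  t   CF        PV=CF/(1+0.0375)^t    t·PV        t(t+1)·PV
  1        92.50        89.1566        89.1566         178.3133
  2        75.00        69.6763       139.3526         418.0578
  3        75.00        67.1579       201.4736         805.8945
  4     1,075.00       927.8036     3,711.2143      18,556.0715
  Σ                  1,153.7944     4,141.1972      19,958.3371
P = 1,153.7944.
Convexity = Σ t(t+1)·PV / [P·(1+y)²] = 19,958.3371 / (1,153.7944 × 1.076406) = 16.07014.

16.07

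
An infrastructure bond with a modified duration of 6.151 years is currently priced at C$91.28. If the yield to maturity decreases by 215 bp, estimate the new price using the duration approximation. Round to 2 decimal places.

Duration approximation: ΔP/P ≈ -D_mod · Δy = -6.151 × (-0.0215) = +0.1322465.
New price ≈ 91.28 × (1 + 0.1322465) = 103.35146052.

C$103.35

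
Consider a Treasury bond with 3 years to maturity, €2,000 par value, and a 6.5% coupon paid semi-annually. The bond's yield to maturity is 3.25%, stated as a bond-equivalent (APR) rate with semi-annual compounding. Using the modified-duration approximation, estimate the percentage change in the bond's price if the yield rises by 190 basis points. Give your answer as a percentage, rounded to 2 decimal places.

-5.21%

Periodic yield y = 0.01625. Modified duration first:
  t   CF        PV=CF/(1+0.01625)^t    t·PV
  1        65.00        63.9606        63.9606
  2        65.00        62.9379       125.8758
  3        65.00        61.9315       185.7945
  4        65.00        60.9412       243.7649
  5        65.00        59.9668       299.8338
  6     2,065.00     1,874.6349    11,247.8096
  Σ                  2,184.3730    12,167.0392
P = 2,184.3730; D_Mac = 5.57004 half-year periods = 2.78502 yrs; D_mod = 2.78502/(1+0.01625) = 2.74049 yrs.
ΔP/P ≈ -D_mod · Δy = -2.74049 × (+0.019) = -0.052069 = -5.2069%.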